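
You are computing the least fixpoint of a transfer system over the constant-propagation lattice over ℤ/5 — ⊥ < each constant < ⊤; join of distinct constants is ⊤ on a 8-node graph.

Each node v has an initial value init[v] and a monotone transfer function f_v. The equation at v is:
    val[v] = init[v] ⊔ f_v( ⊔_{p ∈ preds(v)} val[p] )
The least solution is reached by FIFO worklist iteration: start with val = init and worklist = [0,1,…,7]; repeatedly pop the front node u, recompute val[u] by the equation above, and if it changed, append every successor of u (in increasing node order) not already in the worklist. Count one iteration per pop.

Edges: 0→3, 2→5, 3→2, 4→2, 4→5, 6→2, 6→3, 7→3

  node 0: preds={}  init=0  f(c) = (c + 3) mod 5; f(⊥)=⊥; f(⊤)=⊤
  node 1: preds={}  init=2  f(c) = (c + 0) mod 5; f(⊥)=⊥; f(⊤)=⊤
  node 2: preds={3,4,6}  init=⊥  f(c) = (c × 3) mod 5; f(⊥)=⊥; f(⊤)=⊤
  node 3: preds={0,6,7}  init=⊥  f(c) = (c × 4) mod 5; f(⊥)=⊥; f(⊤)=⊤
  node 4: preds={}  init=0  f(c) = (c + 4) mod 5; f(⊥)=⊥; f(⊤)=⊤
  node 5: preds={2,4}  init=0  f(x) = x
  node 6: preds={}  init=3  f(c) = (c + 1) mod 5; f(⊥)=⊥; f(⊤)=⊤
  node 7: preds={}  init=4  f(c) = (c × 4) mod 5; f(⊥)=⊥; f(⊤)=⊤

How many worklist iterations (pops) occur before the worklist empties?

9

Iteration log — 9 steps:
  step 1. node 0  ⊔preds=⊥  new=0  stable
  step 2. node 1  ⊔preds=⊥  new=2  stable
  step 3. node 2  ⊔preds=⊤  new=⊤  old=⊥  +wl: 
  step 4. node 3  ⊔preds=⊤  new=⊤  old=⊥  +wl: 2
  step 5. node 4  ⊔preds=⊥  new=0  stable
  step 6. node 5  ⊔preds=⊤  new=⊤  old=0  +wl: 
  step 7. node 6  ⊔preds=⊥  new=3  stable
  step 8. node 7  ⊔preds=⊥  new=4  stable
  step 9. node 2  ⊔preds=⊤  new=⊤  stable

Least fixpoint reached:
  node 0: 0
  node 1: 2
  node 2: ⊤
  node 3: ⊤
  node 4: 0
  node 5: ⊤
  node 6: 3
  node 7: 4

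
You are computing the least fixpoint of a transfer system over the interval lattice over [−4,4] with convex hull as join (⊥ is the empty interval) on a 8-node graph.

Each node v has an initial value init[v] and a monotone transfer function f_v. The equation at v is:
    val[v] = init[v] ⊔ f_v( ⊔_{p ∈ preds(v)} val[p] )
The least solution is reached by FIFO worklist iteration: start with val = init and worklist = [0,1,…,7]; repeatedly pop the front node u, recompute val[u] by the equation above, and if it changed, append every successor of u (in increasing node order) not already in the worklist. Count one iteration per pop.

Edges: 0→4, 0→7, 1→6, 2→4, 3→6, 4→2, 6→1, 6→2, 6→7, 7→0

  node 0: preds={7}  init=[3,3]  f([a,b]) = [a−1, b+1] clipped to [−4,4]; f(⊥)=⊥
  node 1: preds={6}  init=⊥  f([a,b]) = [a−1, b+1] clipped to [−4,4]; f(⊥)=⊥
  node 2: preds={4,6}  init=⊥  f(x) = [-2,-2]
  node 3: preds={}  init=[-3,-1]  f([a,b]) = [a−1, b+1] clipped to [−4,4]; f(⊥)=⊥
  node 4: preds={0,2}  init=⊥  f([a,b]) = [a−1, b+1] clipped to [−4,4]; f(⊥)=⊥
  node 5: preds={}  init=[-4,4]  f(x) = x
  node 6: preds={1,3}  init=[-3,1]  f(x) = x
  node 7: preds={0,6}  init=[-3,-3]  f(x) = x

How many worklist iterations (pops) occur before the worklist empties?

21

Worklist (21 pops):
  #1 pop 0: in=[-3,-3] → [-4,3] (was [3,3]); enqueue []
  #2 pop 1: in=[-3,1] → [-4,2] (was ⊥); enqueue []
  #3 pop 2: in=[-3,1] → [-2,-2] (was ⊥); enqueue []
  #4 pop 3: in=⊥ → [-3,-1] (no change)
  #5 pop 4: in=[-4,3] → [-4,4] (was ⊥); enqueue [2]
  #6 pop 5: in=⊥ → [-4,4] (no change)
  #7 pop 6: in=[-4,2] → [-4,2] (was [-3,1]); enqueue [1]
  #8 pop 7: in=[-4,3] → [-4,3] (was [-3,-3]); enqueue [0]
  #9 pop 2: in=[-4,4] → [-2,-2] (no change)
  #10 pop 1: in=[-4,2] → [-4,3] (was [-4,2]); enqueue [6]
  #11 pop 0: in=[-4,3] → [-4,4] (was [-4,3]); enqueue [4,7]
  #12 pop 6: in=[-4,3] → [-4,3] (was [-4,2]); enqueue [1,2]
  #13 pop 4: in=[-4,4] → [-4,4] (no change)
  #14 pop 7: in=[-4,4] → [-4,4] (was [-4,3]); enqueue [0]
  #15 pop 1: in=[-4,3] → [-4,4] (was [-4,3]); enqueue [6]
  #16 pop 2: in=[-4,4] → [-2,-2] (no change)
  #17 pop 0: in=[-4,4] → [-4,4] (no change)
  #18 pop 6: in=[-4,4] → [-4,4] (was [-4,3]); enqueue [1,2,7]
  #19 pop 1: in=[-4,4] → [-4,4] (no change)
  #20 pop 2: in=[-4,4] → [-2,-2] (no change)
  #21 pop 7: in=[-4,4] → [-4,4] (no change)

Fixpoint:
  val[0] = [-4,4]
  val[1] = [-4,4]
  val[2] = [-2,-2]
  val[3] = [-3,-1]
  val[4] = [-4,4]
  val[5] = [-4,4]
  val[6] = [-4,4]
  val[7] = [-4,4]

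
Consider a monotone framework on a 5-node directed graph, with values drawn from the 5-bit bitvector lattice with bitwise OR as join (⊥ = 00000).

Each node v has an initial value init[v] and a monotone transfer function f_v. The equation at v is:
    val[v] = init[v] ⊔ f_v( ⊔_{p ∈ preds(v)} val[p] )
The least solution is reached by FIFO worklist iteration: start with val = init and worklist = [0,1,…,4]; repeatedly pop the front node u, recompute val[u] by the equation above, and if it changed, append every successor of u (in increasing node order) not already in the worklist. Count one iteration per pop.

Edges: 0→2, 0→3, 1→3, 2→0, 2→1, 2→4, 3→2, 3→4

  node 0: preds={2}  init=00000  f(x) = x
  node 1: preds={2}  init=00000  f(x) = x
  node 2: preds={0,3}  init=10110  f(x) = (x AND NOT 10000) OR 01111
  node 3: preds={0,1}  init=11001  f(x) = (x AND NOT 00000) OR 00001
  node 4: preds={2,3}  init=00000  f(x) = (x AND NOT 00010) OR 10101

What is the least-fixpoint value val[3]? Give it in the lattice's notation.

Worklist (9 pops):
  #1 pop 0: in=10110 → 10110 (was 00000); enqueue []
  #2 pop 1: in=10110 → 10110 (was 00000); enqueue []
  #3 pop 2: in=11111 → 11111 (was 10110); enqueue [0,1]
  #4 pop 3: in=10110 → 11111 (was 11001); enqueue [2]
  #5 pop 4: in=11111 → 11101 (was 00000); enqueue []
  #6 pop 0: in=11111 → 11111 (was 10110); enqueue [3]
  #7 pop 1: in=11111 → 11111 (was 10110); enqueue []
  #8 pop 2: in=11111 → 11111 (no change)
  #9 pop 3: in=11111 → 11111 (no change)

Fixpoint:
  val[0] = 11111
  val[1] = 11111
  val[2] = 11111
  val[3] = 11111
  val[4] = 11101

11111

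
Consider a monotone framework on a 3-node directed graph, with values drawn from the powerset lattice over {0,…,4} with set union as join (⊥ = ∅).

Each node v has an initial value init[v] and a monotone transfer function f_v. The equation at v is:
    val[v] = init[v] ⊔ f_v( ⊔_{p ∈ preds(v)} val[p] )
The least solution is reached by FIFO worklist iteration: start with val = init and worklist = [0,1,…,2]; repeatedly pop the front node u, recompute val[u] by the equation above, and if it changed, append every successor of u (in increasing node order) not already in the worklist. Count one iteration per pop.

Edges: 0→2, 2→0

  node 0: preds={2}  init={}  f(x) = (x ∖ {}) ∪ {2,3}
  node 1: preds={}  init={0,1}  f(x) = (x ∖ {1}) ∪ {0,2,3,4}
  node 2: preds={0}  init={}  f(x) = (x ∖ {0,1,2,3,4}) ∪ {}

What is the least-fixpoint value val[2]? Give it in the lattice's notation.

{}

Worklist (3 pops):
  #1 pop 0: in={} → {2,3} (was {}); enqueue []
  #2 pop 1: in={} → {0,1,2,3,4} (was {0,1}); enqueue []
  #3 pop 2: in={2,3} → {} (no change)

Fixpoint:
  val[0] = {2,3}
  val[1] = {0,1,2,3,4}
  val[2] = {}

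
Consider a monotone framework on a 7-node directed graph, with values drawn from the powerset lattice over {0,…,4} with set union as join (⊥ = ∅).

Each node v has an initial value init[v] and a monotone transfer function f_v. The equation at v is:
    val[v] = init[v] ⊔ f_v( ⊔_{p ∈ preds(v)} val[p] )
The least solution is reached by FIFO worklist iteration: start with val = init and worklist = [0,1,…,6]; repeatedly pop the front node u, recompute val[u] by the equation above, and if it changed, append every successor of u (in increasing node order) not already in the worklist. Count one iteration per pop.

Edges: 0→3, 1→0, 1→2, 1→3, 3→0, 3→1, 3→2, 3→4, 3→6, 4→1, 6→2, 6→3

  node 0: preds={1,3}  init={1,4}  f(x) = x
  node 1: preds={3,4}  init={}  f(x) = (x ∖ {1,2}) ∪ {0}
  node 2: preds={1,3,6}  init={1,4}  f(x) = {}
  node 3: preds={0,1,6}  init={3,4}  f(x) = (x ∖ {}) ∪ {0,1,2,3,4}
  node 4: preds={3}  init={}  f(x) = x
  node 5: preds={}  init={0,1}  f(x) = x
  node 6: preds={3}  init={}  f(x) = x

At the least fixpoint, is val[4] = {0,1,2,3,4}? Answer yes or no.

yes

Worklist (11 pops):
  #1 pop 0: in={3,4} → {1,3,4} (was {1,4}); enqueue []
  #2 pop 1: in={3,4} → {0,3,4} (was {}); enqueue [0]
  #3 pop 2: in={0,3,4} → {1,4} (no change)
  #4 pop 3: in={0,1,3,4} → {0,1,2,3,4} (was {3,4}); enqueue [1,2]
  #5 pop 4: in={0,1,2,3,4} → {0,1,2,3,4} (was {}); enqueue []
  #6 pop 5: in={} → {0,1} (no change)
  #7 pop 6: in={0,1,2,3,4} → {0,1,2,3,4} (was {}); enqueue [3]
  #8 pop 0: in={0,1,2,3,4} → {0,1,2,3,4} (was {1,3,4}); enqueue []
  #9 pop 1: in={0,1,2,3,4} → {0,3,4} (no change)
  #10 pop 2: in={0,1,2,3,4} → {1,4} (no change)
  #11 pop 3: in={0,1,2,3,4} → {0,1,2,3,4} (no change)

Fixpoint:
  val[0] = {0,1,2,3,4}
  val[1] = {0,3,4}
  val[2] = {1,4}
  val[3] = {0,1,2,3,4}
  val[4] = {0,1,2,3,4}
  val[5] = {0,1}
  val[6] = {0,1,2,3,4}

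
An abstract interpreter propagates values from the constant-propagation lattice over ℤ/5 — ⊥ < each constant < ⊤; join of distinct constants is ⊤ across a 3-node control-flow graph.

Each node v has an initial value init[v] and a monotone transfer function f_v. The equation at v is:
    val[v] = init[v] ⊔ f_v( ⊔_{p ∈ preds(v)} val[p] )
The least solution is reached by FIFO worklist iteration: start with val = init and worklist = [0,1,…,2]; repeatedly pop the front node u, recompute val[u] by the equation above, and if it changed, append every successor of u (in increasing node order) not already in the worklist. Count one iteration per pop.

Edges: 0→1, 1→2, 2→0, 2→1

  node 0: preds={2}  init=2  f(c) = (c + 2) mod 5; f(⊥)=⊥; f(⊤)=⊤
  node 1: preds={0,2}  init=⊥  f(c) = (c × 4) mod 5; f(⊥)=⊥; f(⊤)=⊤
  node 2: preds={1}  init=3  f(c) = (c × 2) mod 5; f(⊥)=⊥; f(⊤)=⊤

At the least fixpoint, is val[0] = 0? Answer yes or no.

no

Trace (5 dequeues):
  [1] u=0 | in 3 | out ⊤ | prev 2 | push {}
  [2] u=1 | in ⊤ | out ⊤ | prev ⊥ | push {}
  [3] u=2 | in ⊤ | out ⊤ | prev 3 | push {0,1}
  [4] u=0 | in ⊤ | out ⊤ | ==
  [5] u=1 | in ⊤ | out ⊤ | ==

Converged values:
  [0] ⊤
  [1] ⊤
  [2] ⊤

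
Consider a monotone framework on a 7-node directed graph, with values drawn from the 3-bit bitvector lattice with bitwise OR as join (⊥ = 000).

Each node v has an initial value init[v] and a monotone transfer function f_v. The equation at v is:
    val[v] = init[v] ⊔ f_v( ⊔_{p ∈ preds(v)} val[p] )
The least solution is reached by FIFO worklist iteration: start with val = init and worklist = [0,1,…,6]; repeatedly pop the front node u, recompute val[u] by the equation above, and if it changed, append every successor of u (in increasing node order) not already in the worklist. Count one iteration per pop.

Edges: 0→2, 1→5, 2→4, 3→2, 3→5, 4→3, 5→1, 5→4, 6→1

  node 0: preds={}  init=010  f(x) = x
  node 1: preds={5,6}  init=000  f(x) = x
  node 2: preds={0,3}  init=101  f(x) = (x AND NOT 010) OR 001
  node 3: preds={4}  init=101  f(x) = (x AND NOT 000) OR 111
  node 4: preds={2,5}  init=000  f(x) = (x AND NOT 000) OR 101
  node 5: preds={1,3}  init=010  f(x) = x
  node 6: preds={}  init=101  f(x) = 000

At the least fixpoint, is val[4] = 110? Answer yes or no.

no

Trace (11 dequeues):
  [1] u=0 | in 000 | out 010 | ==
  [2] u=1 | in 111 | out 111 | prev 000 | push {}
  [3] u=2 | in 111 | out 101 | ==
  [4] u=3 | in 000 | out 111 | prev 101 | push {2}
  [5] u=4 | in 111 | out 111 | prev 000 | push {3}
  [6] u=5 | in 111 | out 111 | prev 010 | push {1,4}
  [7] u=6 | in 000 | out 101 | ==
  [8] u=2 | in 111 | out 101 | ==
  [9] u=3 | in 111 | out 111 | ==
  [10] u=1 | in 111 | out 111 | ==
  [11] u=4 | in 111 | out 111 | ==

Converged values:
  [0] 010
  [1] 111
  [2] 101
  [3] 111
  [4] 111
  [5] 111
  [6] 101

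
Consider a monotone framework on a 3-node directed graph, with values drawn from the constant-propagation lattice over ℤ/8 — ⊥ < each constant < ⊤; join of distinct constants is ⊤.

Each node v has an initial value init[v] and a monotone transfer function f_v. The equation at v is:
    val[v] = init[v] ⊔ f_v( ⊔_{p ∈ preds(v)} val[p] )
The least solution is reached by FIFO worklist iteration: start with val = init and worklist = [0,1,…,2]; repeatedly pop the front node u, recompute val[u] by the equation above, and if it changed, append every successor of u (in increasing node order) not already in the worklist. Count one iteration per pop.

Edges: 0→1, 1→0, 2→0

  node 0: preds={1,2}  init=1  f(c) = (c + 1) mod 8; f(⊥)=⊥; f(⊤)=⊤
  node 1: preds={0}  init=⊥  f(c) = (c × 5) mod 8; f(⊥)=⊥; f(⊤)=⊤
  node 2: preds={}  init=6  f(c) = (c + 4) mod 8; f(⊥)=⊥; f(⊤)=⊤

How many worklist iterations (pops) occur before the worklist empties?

4

Worklist (4 pops):
  #1 pop 0: in=6 → ⊤ (was 1); enqueue []
  #2 pop 1: in=⊤ → ⊤ (was ⊥); enqueue [0]
  #3 pop 2: in=⊥ → 6 (no change)
  #4 pop 0: in=⊤ → ⊤ (no change)

Fixpoint:
  val[0] = ⊤
  val[1] = ⊤
  val[2] = 6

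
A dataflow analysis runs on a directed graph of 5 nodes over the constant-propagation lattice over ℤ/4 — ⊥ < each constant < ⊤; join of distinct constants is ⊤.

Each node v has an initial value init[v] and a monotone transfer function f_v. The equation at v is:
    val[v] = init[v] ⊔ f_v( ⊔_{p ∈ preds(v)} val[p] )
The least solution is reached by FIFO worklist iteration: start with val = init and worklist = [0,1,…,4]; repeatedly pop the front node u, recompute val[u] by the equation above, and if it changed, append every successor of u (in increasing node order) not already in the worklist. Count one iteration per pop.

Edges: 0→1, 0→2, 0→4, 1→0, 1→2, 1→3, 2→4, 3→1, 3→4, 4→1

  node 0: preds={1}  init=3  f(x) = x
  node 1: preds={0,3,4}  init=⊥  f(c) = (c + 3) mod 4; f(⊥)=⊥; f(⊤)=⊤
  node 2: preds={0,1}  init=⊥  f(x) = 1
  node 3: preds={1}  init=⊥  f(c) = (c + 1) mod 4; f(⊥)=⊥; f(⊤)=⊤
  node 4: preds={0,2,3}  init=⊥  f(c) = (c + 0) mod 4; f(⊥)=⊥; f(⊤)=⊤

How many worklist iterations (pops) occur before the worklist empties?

Trace (13 dequeues):
  [1] u=0 | in ⊥ | out 3 | ==
  [2] u=1 | in 3 | out 2 | prev ⊥ | push {0}
  [3] u=2 | in ⊤ | out 1 | prev ⊥ | push {}
  [4] u=3 | in 2 | out 3 | prev ⊥ | push {1}
  [5] u=4 | in ⊤ | out ⊤ | prev ⊥ | push {}
  [6] u=0 | in 2 | out ⊤ | prev 3 | push {2,4}
  [7] u=1 | in ⊤ | out ⊤ | prev 2 | push {0,3}
  [8] u=2 | in ⊤ | out 1 | ==
  [9] u=4 | in ⊤ | out ⊤ | ==
  [10] u=0 | in ⊤ | out ⊤ | ==
  [11] u=3 | in ⊤ | out ⊤ | prev 3 | push {1,4}
  [12] u=1 | in ⊤ | out ⊤ | ==
  [13] u=4 | in ⊤ | out ⊤ | ==

Converged values:
  [0] ⊤
  [1] ⊤
  [2] 1
  [3] ⊤
  [4] ⊤

13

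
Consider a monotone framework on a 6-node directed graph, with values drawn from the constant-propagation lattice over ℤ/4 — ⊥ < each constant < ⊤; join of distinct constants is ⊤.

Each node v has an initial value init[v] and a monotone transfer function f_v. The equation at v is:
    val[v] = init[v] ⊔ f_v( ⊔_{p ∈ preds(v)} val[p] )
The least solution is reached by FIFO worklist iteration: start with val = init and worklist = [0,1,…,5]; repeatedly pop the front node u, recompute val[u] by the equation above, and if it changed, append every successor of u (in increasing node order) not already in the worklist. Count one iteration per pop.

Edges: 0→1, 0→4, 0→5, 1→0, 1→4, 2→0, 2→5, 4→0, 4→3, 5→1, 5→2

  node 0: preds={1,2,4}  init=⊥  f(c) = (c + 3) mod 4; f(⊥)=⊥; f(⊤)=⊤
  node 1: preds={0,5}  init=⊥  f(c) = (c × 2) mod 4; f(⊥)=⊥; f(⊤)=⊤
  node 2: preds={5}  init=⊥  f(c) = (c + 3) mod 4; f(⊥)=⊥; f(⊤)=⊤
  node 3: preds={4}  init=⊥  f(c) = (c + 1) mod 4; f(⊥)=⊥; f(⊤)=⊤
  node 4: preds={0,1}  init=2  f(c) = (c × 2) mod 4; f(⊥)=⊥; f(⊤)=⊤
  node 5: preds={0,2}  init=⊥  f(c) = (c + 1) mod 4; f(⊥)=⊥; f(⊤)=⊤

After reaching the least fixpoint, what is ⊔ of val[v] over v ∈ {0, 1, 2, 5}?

Worklist (17 pops):
  #1 pop 0: in=2 → 1 (was ⊥); enqueue []
  #2 pop 1: in=1 → 2 (was ⊥); enqueue [0]
  #3 pop 2: in=⊥ → ⊥ (no change)
  #4 pop 3: in=2 → 3 (was ⊥); enqueue []
  #5 pop 4: in=⊤ → ⊤ (was 2); enqueue [3]
  #6 pop 5: in=1 → 2 (was ⊥); enqueue [1,2]
  #7 pop 0: in=⊤ → ⊤ (was 1); enqueue [4,5]
  #8 pop 3: in=⊤ → ⊤ (was 3); enqueue []
  #9 pop 1: in=⊤ → ⊤ (was 2); enqueue [0]
  #10 pop 2: in=2 → 1 (was ⊥); enqueue []
  #11 pop 4: in=⊤ → ⊤ (no change)
  #12 pop 5: in=⊤ → ⊤ (was 2); enqueue [1,2]
  #13 pop 0: in=⊤ → ⊤ (no change)
  #14 pop 1: in=⊤ → ⊤ (no change)
  #15 pop 2: in=⊤ → ⊤ (was 1); enqueue [0,5]
  #16 pop 0: in=⊤ → ⊤ (no change)
  #17 pop 5: in=⊤ → ⊤ (no change)

Fixpoint:
  val[0] = ⊤
  val[1] = ⊤
  val[2] = ⊤
  val[3] = ⊤
  val[4] = ⊤
  val[5] = ⊤

⊤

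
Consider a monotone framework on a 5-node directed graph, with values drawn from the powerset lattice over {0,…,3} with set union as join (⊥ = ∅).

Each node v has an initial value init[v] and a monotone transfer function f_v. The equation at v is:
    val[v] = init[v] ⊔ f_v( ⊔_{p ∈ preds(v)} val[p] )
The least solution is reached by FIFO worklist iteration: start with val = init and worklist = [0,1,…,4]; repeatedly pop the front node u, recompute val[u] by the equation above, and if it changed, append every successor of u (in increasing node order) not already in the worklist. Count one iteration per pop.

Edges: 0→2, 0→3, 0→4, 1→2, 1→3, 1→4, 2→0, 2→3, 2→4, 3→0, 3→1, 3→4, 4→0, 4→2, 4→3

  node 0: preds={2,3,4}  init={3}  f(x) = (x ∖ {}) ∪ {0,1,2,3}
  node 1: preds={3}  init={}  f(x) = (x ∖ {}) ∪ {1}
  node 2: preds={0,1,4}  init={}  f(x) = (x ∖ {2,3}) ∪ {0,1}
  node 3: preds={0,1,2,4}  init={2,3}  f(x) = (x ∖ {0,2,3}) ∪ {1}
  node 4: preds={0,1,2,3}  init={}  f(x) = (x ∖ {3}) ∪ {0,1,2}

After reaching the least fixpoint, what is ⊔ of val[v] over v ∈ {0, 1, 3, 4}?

{0,1,2,3}

Worklist (9 pops):
  #1 pop 0: in={2,3} → {0,1,2,3} (was {3}); enqueue []
  #2 pop 1: in={2,3} → {1,2,3} (was {}); enqueue []
  #3 pop 2: in={0,1,2,3} → {0,1} (was {}); enqueue [0]
  #4 pop 3: in={0,1,2,3} → {1,2,3} (was {2,3}); enqueue [1]
  #5 pop 4: in={0,1,2,3} → {0,1,2} (was {}); enqueue [2,3]
  #6 pop 0: in={0,1,2,3} → {0,1,2,3} (no change)
  #7 pop 1: in={1,2,3} → {1,2,3} (no change)
  #8 pop 2: in={0,1,2,3} → {0,1} (no change)
  #9 pop 3: in={0,1,2,3} → {1,2,3} (no change)

Fixpoint:
  val[0] = {0,1,2,3}
  val[1] = {1,2,3}
  val[2] = {0,1}
  val[3] = {1,2,3}
  val[4] = {0,1,2}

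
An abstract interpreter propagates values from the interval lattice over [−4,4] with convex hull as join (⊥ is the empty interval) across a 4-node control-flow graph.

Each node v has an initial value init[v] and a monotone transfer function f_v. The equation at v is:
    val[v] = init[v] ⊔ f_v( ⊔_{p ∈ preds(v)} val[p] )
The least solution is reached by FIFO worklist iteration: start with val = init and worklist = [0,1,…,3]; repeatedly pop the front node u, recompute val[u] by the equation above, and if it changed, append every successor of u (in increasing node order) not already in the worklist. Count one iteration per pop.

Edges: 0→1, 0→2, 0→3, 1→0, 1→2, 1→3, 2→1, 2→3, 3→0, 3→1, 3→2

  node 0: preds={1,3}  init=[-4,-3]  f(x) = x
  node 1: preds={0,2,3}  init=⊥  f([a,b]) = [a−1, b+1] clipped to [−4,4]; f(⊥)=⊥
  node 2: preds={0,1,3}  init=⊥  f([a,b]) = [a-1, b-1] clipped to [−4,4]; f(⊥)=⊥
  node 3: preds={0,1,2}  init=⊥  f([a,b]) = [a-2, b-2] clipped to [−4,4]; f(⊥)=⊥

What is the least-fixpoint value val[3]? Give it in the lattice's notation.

Iteration log — 32 steps:
  step 1. node 0  ⊔preds=⊥  new=[-4,-3]  stable
  step 2. node 1  ⊔preds=[-4,-3]  new=[-4,-2]  old=⊥  +wl: 0
  step 3. node 2  ⊔preds=[-4,-2]  new=[-4,-3]  old=⊥  +wl: 1
  step 4. node 3  ⊔preds=[-4,-2]  new=[-4,-4]  old=⊥  +wl: 2
  step 5. node 0  ⊔preds=[-4,-2]  new=[-4,-2]  old=[-4,-3]  +wl: 3
  step 6. node 1  ⊔preds=[-4,-2]  new=[-4,-1]  old=[-4,-2]  +wl: 0
  step 7. node 2  ⊔preds=[-4,-1]  new=[-4,-2]  old=[-4,-3]  +wl: 1
  step 8. node 3  ⊔preds=[-4,-1]  new=[-4,-3]  old=[-4,-4]  +wl: 2
  step 9. node 0  ⊔preds=[-4,-1]  new=[-4,-1]  old=[-4,-2]  +wl: 3
  step 10. node 1  ⊔preds=[-4,-1]  new=[-4,0]  old=[-4,-1]  +wl: 0
  step 11. node 2  ⊔preds=[-4,0]  new=[-4,-1]  old=[-4,-2]  +wl: 1
  step 12. node 3  ⊔preds=[-4,0]  new=[-4,-2]  old=[-4,-3]  +wl: 2
  step 13. node 0  ⊔preds=[-4,0]  new=[-4,0]  old=[-4,-1]  +wl: 3
  step 14. node 1  ⊔preds=[-4,0]  new=[-4,1]  old=[-4,0]  +wl: 0
  step 15. node 2  ⊔preds=[-4,1]  new=[-4,0]  old=[-4,-1]  +wl: 1
  step 16. node 3  ⊔preds=[-4,1]  new=[-4,-1]  old=[-4,-2]  +wl: 2
  step 17. node 0  ⊔preds=[-4,1]  new=[-4,1]  old=[-4,0]  +wl: 3
  step 18. node 1  ⊔preds=[-4,1]  new=[-4,2]  old=[-4,1]  +wl: 0
  step 19. node 2  ⊔preds=[-4,2]  new=[-4,1]  old=[-4,0]  +wl: 1
  step 20. node 3  ⊔preds=[-4,2]  new=[-4,0]  old=[-4,-1]  +wl: 2
  step 21. node 0  ⊔preds=[-4,2]  new=[-4,2]  old=[-4,1]  +wl: 3
  step 22. node 1  ⊔preds=[-4,2]  new=[-4,3]  old=[-4,2]  +wl: 0
  step 23. node 2  ⊔preds=[-4,3]  new=[-4,2]  old=[-4,1]  +wl: 1
  step 24. node 3  ⊔preds=[-4,3]  new=[-4,1]  old=[-4,0]  +wl: 2
  step 25. node 0  ⊔preds=[-4,3]  new=[-4,3]  old=[-4,2]  +wl: 3
  step 26. node 1  ⊔preds=[-4,3]  new=[-4,4]  old=[-4,3]  +wl: 0
  step 27. node 2  ⊔preds=[-4,4]  new=[-4,3]  old=[-4,2]  +wl: 1
  step 28. node 3  ⊔preds=[-4,4]  new=[-4,2]  old=[-4,1]  +wl: 2
  step 29. node 0  ⊔preds=[-4,4]  new=[-4,4]  old=[-4,3]  +wl: 3
  step 30. node 1  ⊔preds=[-4,4]  new=[-4,4]  stable
  step 31. node 2  ⊔preds=[-4,4]  new=[-4,3]  stable
  step 32. node 3  ⊔preds=[-4,4]  new=[-4,2]  stable

Least fixpoint reached:
  node 0: [-4,4]
  node 1: [-4,4]
  node 2: [-4,3]
  node 3: [-4,2]

[-4,2]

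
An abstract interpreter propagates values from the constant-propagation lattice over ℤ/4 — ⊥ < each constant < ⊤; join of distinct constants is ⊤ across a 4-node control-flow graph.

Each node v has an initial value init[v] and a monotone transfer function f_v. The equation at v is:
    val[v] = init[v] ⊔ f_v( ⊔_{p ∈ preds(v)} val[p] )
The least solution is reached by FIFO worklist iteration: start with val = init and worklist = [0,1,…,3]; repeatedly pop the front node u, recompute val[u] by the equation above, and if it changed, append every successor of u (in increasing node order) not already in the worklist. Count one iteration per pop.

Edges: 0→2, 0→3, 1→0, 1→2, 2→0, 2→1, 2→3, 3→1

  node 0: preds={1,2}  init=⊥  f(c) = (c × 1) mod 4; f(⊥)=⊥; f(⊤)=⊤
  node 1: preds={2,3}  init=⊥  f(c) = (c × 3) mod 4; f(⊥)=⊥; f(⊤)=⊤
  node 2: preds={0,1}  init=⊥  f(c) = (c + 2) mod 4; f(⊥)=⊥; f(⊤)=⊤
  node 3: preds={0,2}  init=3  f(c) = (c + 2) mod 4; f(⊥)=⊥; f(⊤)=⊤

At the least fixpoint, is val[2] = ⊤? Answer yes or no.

Worklist (10 pops):
  #1 pop 0: in=⊥ → ⊥ (no change)
  #2 pop 1: in=3 → 1 (was ⊥); enqueue [0]
  #3 pop 2: in=1 → 3 (was ⊥); enqueue [1]
  #4 pop 3: in=3 → ⊤ (was 3); enqueue []
  #5 pop 0: in=⊤ → ⊤ (was ⊥); enqueue [2,3]
  #6 pop 1: in=⊤ → ⊤ (was 1); enqueue [0]
  #7 pop 2: in=⊤ → ⊤ (was 3); enqueue [1]
  #8 pop 3: in=⊤ → ⊤ (no change)
  #9 pop 0: in=⊤ → ⊤ (no change)
  #10 pop 1: in=⊤ → ⊤ (no change)

Fixpoint:
  val[0] = ⊤
  val[1] = ⊤
  val[2] = ⊤
  val[3] = ⊤

yes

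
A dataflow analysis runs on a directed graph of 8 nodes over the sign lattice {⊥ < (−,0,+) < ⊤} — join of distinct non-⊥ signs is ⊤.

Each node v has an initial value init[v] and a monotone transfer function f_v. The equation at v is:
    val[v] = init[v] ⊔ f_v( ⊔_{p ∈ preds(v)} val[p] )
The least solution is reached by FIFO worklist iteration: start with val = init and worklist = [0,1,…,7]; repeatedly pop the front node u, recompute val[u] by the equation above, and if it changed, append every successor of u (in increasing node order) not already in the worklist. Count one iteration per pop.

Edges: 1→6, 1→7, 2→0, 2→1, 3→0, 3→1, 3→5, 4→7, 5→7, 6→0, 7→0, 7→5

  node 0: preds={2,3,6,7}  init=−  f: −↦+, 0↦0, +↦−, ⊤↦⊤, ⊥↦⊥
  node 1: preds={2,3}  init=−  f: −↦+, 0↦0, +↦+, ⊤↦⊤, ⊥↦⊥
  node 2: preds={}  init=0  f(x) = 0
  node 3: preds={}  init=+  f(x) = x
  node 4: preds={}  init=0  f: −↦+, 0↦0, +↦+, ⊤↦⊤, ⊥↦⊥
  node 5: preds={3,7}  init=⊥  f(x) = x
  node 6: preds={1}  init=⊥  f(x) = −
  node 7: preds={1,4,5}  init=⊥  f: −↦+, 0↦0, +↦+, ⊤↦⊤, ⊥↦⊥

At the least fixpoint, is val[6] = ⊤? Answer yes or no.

no

Worklist (11 pops):
  #1 pop 0: in=⊤ → ⊤ (was −); enqueue []
  #2 pop 1: in=⊤ → ⊤ (was −); enqueue []
  #3 pop 2: in=⊥ → 0 (no change)
  #4 pop 3: in=⊥ → + (no change)
  #5 pop 4: in=⊥ → 0 (no change)
  #6 pop 5: in=+ → + (was ⊥); enqueue []
  #7 pop 6: in=⊤ → − (was ⊥); enqueue [0]
  #8 pop 7: in=⊤ → ⊤ (was ⊥); enqueue [5]
  #9 pop 0: in=⊤ → ⊤ (no change)
  #10 pop 5: in=⊤ → ⊤ (was +); enqueue [7]
  #11 pop 7: in=⊤ → ⊤ (no change)

Fixpoint:
  val[0] = ⊤
  val[1] = ⊤
  val[2] = 0
  val[3] = +
  val[4] = 0
  val[5] = ⊤
  val[6] = −
  val[7] = ⊤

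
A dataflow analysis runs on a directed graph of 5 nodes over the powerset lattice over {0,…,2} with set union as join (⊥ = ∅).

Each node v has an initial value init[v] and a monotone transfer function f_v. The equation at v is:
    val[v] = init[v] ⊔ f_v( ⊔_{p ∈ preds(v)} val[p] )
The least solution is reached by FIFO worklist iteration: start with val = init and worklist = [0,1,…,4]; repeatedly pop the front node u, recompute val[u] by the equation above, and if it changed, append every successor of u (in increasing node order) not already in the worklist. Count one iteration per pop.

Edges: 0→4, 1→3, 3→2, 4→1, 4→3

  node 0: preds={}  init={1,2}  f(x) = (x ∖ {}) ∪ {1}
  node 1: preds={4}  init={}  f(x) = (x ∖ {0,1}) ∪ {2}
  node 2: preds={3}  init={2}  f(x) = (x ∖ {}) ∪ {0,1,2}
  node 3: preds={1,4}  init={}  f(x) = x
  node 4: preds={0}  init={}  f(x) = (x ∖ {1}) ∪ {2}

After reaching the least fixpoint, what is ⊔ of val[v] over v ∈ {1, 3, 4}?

{2}

Worklist (8 pops):
  #1 pop 0: in={} → {1,2} (no change)
  #2 pop 1: in={} → {2} (was {}); enqueue []
  #3 pop 2: in={} → {0,1,2} (was {2}); enqueue []
  #4 pop 3: in={2} → {2} (was {}); enqueue [2]
  #5 pop 4: in={1,2} → {2} (was {}); enqueue [1,3]
  #6 pop 2: in={2} → {0,1,2} (no change)
  #7 pop 1: in={2} → {2} (no change)
  #8 pop 3: in={2} → {2} (no change)

Fixpoint:
  val[0] = {1,2}
  val[1] = {2}
  val[2] = {0,1,2}
  val[3] = {2}
  val[4] = {2}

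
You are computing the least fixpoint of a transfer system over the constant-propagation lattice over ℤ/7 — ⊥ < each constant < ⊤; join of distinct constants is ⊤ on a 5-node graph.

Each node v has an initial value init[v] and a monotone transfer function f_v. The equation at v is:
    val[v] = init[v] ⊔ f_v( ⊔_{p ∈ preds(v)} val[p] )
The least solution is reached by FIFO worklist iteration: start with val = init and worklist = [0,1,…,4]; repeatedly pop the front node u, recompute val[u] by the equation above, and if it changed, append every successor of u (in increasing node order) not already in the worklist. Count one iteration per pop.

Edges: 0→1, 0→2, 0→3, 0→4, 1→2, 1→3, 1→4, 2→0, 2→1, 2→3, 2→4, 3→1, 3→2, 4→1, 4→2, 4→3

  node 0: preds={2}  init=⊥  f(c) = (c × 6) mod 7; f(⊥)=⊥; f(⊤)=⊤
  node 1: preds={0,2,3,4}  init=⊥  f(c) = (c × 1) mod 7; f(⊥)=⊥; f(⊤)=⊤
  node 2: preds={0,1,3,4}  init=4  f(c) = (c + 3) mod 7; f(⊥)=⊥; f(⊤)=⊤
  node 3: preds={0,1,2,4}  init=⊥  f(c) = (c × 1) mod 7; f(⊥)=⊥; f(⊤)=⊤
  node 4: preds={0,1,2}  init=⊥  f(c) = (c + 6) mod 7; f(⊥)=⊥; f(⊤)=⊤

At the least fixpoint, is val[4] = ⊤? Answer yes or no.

yes

Trace (10 dequeues):
  [1] u=0 | in 4 | out 3 | prev ⊥ | push {}
  [2] u=1 | in ⊤ | out ⊤ | prev ⊥ | push {}
  [3] u=2 | in ⊤ | out ⊤ | prev 4 | push {0,1}
  [4] u=3 | in ⊤ | out ⊤ | prev ⊥ | push {2}
  [5] u=4 | in ⊤ | out ⊤ | prev ⊥ | push {3}
  [6] u=0 | in ⊤ | out ⊤ | prev 3 | push {4}
  [7] u=1 | in ⊤ | out ⊤ | ==
  [8] u=2 | in ⊤ | out ⊤ | ==
  [9] u=3 | in ⊤ | out ⊤ | ==
  [10] u=4 | in ⊤ | out ⊤ | ==

Converged values:
  [0] ⊤
  [1] ⊤
  [2] ⊤
  [3] ⊤
  [4] ⊤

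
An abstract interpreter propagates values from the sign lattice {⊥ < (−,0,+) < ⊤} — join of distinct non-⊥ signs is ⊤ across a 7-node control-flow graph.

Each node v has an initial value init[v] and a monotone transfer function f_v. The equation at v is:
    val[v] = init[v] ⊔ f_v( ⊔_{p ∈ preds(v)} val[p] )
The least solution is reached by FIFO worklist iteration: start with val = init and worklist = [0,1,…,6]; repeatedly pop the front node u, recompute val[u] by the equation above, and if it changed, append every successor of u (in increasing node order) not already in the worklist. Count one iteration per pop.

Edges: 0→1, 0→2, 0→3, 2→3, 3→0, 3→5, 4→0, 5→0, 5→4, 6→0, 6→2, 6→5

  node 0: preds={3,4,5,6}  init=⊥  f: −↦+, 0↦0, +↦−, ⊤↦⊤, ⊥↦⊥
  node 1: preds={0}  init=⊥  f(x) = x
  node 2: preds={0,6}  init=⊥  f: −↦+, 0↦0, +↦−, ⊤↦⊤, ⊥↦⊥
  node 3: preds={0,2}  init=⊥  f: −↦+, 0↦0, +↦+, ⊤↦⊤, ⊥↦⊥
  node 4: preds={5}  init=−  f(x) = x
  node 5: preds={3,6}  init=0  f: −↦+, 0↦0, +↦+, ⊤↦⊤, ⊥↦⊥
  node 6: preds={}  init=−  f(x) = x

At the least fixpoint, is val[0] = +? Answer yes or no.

Worklist (9 pops):
  #1 pop 0: in=⊤ → ⊤ (was ⊥); enqueue []
  #2 pop 1: in=⊤ → ⊤ (was ⊥); enqueue []
  #3 pop 2: in=⊤ → ⊤ (was ⊥); enqueue []
  #4 pop 3: in=⊤ → ⊤ (was ⊥); enqueue [0]
  #5 pop 4: in=0 → ⊤ (was −); enqueue []
  #6 pop 5: in=⊤ → ⊤ (was 0); enqueue [4]
  #7 pop 6: in=⊥ → − (no change)
  #8 pop 0: in=⊤ → ⊤ (no change)
  #9 pop 4: in=⊤ → ⊤ (no change)

Fixpoint:
  val[0] = ⊤
  val[1] = ⊤
  val[2] = ⊤
  val[3] = ⊤
  val[4] = ⊤
  val[5] = ⊤
  val[6] = −

no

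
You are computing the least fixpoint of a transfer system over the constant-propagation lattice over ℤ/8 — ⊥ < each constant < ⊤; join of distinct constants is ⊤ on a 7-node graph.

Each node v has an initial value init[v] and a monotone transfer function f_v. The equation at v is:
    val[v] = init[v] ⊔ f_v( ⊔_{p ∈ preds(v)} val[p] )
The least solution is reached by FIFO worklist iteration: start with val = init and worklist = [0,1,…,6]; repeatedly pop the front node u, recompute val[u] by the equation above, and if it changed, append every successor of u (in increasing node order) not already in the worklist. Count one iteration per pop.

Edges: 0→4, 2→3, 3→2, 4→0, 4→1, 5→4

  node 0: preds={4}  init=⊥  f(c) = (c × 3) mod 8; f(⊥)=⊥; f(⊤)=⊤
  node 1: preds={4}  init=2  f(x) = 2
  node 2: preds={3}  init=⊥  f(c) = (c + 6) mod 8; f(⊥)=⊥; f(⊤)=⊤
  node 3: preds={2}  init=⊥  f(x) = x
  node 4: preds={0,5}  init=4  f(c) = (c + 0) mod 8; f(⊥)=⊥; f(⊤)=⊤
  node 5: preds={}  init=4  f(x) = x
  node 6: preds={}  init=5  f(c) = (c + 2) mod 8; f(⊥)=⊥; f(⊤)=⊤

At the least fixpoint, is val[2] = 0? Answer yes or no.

no

Trace (7 dequeues):
  [1] u=0 | in 4 | out 4 | prev ⊥ | push {}
  [2] u=1 | in 4 | out 2 | ==
  [3] u=2 | in ⊥ | out ⊥ | ==
  [4] u=3 | in ⊥ | out ⊥ | ==
  [5] u=4 | in 4 | out 4 | ==
  [6] u=5 | in ⊥ | out 4 | ==
  [7] u=6 | in ⊥ | out 5 | ==

Converged values:
  [0] 4
  [1] 2
  [2] ⊥
  [3] ⊥
  [4] 4
  [5] 4
  [6] 5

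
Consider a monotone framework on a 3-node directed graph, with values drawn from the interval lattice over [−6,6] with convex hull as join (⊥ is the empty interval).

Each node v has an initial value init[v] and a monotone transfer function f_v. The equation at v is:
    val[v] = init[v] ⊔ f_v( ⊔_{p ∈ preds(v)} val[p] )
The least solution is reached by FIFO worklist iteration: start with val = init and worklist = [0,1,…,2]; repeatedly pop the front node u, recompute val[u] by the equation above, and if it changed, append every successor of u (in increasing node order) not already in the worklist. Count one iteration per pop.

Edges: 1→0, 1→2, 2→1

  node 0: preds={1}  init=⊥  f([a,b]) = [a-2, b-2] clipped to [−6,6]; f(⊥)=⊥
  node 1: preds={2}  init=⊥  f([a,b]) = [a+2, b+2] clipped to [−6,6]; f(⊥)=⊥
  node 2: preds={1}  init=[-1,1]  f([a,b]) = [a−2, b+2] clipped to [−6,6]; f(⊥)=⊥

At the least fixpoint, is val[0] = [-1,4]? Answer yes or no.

Trace (8 dequeues):
  [1] u=0 | in ⊥ | out ⊥ | ==
  [2] u=1 | in [-1,1] | out [1,3] | prev ⊥ | push {0}
  [3] u=2 | in [1,3] | out [-1,5] | prev [-1,1] | push {1}
  [4] u=0 | in [1,3] | out [-1,1] | prev ⊥ | push {}
  [5] u=1 | in [-1,5] | out [1,6] | prev [1,3] | push {0,2}
  [6] u=0 | in [1,6] | out [-1,4] | prev [-1,1] | push {}
  [7] u=2 | in [1,6] | out [-1,6] | prev [-1,5] | push {1}
  [8] u=1 | in [-1,6] | out [1,6] | ==

Converged values:
  [0] [-1,4]
  [1] [1,6]
  [2] [-1,6]

yes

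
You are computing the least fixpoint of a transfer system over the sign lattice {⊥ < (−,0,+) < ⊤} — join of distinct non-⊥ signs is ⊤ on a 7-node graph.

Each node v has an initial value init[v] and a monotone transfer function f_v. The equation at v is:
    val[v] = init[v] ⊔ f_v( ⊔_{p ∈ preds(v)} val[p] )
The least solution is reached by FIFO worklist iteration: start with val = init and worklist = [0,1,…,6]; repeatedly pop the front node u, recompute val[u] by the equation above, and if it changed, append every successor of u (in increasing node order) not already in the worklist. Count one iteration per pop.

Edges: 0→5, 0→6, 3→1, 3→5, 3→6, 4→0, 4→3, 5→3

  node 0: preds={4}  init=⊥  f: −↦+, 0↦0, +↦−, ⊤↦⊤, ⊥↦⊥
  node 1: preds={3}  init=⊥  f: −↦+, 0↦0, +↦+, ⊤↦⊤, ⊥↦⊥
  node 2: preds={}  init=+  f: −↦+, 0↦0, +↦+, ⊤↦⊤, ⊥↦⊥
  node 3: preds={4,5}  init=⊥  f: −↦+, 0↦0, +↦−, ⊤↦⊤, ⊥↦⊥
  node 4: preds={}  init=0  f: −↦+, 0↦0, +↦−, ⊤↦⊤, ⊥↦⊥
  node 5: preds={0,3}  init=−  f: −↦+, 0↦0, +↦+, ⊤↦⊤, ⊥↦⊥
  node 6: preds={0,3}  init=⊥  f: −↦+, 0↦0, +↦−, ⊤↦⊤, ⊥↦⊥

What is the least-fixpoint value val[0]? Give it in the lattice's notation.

0

Iteration log — 9 steps:
  step 1. node 0  ⊔preds=0  new=0  old=⊥  +wl: 
  step 2. node 1  ⊔preds=⊥  new=⊥  stable
  step 3. node 2  ⊔preds=⊥  new=+  stable
  step 4. node 3  ⊔preds=⊤  new=⊤  old=⊥  +wl: 1
  step 5. node 4  ⊔preds=⊥  new=0  stable
  step 6. node 5  ⊔preds=⊤  new=⊤  old=−  +wl: 3
  step 7. node 6  ⊔preds=⊤  new=⊤  old=⊥  +wl: 
  step 8. node 1  ⊔preds=⊤  new=⊤  old=⊥  +wl: 
  step 9. node 3  ⊔preds=⊤  new=⊤  stable

Least fixpoint reached:
  node 0: 0
  node 1: ⊤
  node 2: +
  node 3: ⊤
  node 4: 0
  node 5: ⊤
  node 6: ⊤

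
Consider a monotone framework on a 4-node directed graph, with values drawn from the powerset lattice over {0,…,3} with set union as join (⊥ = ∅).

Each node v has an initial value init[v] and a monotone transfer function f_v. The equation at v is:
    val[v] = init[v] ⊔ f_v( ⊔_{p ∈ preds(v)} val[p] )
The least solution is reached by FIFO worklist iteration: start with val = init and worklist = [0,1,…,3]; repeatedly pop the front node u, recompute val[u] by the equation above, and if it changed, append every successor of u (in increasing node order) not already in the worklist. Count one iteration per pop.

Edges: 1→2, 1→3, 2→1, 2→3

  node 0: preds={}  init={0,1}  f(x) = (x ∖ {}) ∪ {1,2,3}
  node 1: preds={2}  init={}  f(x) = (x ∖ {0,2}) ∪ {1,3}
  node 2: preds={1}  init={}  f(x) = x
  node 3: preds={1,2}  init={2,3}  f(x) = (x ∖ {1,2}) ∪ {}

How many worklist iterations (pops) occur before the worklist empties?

5

Trace (5 dequeues):
  [1] u=0 | in {} | out {0,1,2,3} | prev {0,1} | push {}
  [2] u=1 | in {} | out {1,3} | prev {} | push {}
  [3] u=2 | in {1,3} | out {1,3} | prev {} | push {1}
  [4] u=3 | in {1,3} | out {2,3} | ==
  [5] u=1 | in {1,3} | out {1,3} | ==

Converged values:
  [0] {0,1,2,3}
  [1] {1,3}
  [2] {1,3}
  [3] {2,3}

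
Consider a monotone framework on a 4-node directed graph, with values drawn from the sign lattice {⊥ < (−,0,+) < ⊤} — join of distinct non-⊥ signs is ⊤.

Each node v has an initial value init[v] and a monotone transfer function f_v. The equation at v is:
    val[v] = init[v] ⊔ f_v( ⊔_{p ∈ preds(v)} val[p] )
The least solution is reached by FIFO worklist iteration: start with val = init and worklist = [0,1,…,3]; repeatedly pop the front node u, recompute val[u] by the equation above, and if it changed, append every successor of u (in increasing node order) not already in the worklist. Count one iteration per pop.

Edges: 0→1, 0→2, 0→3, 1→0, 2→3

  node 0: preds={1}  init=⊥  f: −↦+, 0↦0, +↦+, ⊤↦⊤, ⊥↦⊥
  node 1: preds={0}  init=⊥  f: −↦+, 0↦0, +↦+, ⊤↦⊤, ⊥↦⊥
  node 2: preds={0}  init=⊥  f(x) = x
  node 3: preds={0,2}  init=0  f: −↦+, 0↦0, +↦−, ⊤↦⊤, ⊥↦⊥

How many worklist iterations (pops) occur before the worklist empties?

Iteration log — 4 steps:
  step 1. node 0  ⊔preds=⊥  new=⊥  stable
  step 2. node 1  ⊔preds=⊥  new=⊥  stable
  step 3. node 2  ⊔preds=⊥  new=⊥  stable
  step 4. node 3  ⊔preds=⊥  new=0  stable

Least fixpoint reached:
  node 0: ⊥
  node 1: ⊥
  node 2: ⊥
  node 3: 0

4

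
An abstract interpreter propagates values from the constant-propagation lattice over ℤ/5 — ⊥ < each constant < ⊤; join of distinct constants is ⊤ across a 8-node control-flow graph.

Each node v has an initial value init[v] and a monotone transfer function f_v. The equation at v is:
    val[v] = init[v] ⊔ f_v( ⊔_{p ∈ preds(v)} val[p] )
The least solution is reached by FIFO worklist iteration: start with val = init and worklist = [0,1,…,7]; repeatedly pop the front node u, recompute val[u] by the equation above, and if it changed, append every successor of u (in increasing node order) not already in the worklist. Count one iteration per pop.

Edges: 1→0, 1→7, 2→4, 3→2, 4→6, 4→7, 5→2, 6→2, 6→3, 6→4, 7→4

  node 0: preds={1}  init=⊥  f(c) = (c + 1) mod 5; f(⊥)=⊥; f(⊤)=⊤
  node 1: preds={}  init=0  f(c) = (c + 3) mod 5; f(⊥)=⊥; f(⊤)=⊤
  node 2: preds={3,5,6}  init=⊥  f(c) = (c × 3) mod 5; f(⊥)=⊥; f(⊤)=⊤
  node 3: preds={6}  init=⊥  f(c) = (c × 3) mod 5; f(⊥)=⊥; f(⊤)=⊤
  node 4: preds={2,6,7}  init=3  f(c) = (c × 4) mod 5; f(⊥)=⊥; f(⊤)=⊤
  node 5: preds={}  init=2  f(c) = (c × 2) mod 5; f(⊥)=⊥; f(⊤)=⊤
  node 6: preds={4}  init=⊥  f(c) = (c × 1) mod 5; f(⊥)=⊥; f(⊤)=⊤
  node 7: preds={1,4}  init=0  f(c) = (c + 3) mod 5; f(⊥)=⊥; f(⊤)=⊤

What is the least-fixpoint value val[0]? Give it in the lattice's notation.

1

Iteration log — 12 steps:
  step 1. node 0  ⊔preds=0  new=1  old=⊥  +wl: 
  step 2. node 1  ⊔preds=⊥  new=0  stable
  step 3. node 2  ⊔preds=2  new=1  old=⊥  +wl: 
  step 4. node 3  ⊔preds=⊥  new=⊥  stable
  step 5. node 4  ⊔preds=⊤  new=⊤  old=3  +wl: 
  step 6. node 5  ⊔preds=⊥  new=2  stable
  step 7. node 6  ⊔preds=⊤  new=⊤  old=⊥  +wl: 2,3,4
  step 8. node 7  ⊔preds=⊤  new=⊤  old=0  +wl: 
  step 9. node 2  ⊔preds=⊤  new=⊤  old=1  +wl: 
  step 10. node 3  ⊔preds=⊤  new=⊤  old=⊥  +wl: 2
  step 11. node 4  ⊔preds=⊤  new=⊤  stable
  step 12. node 2  ⊔preds=⊤  new=⊤  stable

Least fixpoint reached:
  node 0: 1
  node 1: 0
  node 2: ⊤
  node 3: ⊤
  node 4: ⊤
  node 5: 2
  node 6: ⊤
  node 7: ⊤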